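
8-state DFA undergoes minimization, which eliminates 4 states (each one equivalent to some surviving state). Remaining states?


Original DFA: 8 states
Redundant states removed: 4
Minimized states = original - removed
= 8 - 4
= 4

4


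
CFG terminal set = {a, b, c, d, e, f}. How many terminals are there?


Terminal symbols: a, b, c, d, e, f
Counting each: a (#1), b (#2), c (#3), d (#4), e (#5), f (#6)
Total = 6

6


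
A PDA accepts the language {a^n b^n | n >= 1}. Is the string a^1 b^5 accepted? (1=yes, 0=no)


Language requires equal numbers of a's and b's
PDA pushes for each 'a', pops for each 'b'
Number of a's = 1
Number of b's = 5
1 != 5 -> Reject

0


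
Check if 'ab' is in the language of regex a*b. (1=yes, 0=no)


Pattern: a*b
String: 'ab'
Pattern requires: zero or more 'a's followed by exactly one 'b'
Found 1 leading 'a's
Remaining: 'b'
Remaining is exactly 'b' -> match
Result: 1

1


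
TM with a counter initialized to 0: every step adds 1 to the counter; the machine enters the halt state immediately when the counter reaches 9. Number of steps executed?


Counter starts at 0. Counting sequence:
  Step 1: counter = 1
  Step 2: counter = 2
  Step 3: counter = 3
  Step 4: counter = 4
  Step 5: counter = 5
  Step 6: counter = 6
  ...
  Step 9: counter = 9
Counter reached 9 -> halt
Total steps = 9

9


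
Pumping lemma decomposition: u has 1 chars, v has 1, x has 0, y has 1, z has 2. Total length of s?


|s| = |u| + |v| + |x| + |y| + |z|
= 1 + 1 + 0 + 1 + 2
= 2 + 0 + 3
= 2 + 3
= 5

5


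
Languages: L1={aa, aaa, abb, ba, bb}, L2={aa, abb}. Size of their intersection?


L1 = {aa, aaa, abb, ba, bb}
L2 = {aa, abb}
Checking each string in L1 against L2:
  'aa': in L2? Yes
  'aaa': in L2? No
  'abb': in L2? Yes
  'ba': in L2? No
  'bb': in L2? No
Intersection = {aa, abb}
|L1 ∩ L2| = 2

2


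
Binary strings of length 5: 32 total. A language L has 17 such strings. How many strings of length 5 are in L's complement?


Alphabet: {0,1}
String length: 5
Total strings of length 5 = 2^5 = 32
Strings in L = 17
Complement = total - |L|
= 32 - 17
= 15

15


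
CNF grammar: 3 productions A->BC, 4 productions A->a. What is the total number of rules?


CNF allows two rule forms:
  A -> BC (binary): 3 rules
  A -> a (terminal): 4 rules
Total = 3 + 4 = 7

7


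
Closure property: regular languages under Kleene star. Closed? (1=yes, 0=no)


Regular languages are closed under:
- Union (DFA product construction)
- Intersection (DFA product construction)
- Complement (swap accept/reject states)
- Concatenation (NFA construction)
- Kleene star (NFA construction)
Kleene star is in this list
Therefore: closed

1


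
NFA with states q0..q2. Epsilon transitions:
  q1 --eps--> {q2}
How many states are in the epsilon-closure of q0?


Starting from q0
Initialize closure = {q0}
q0 has no outgoing epsilon transitions -> nothing to add
Final closure: {q0}
Size = 1

1


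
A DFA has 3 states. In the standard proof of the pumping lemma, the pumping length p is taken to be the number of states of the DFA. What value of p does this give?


Pumping lemma for regular languages (standard proof):
Take p = |Q|, the number of DFA states.
Any string of length >= |Q| passes through |Q|+1 states while reading its first |Q| symbols,
so by pigeonhole some state repeats, giving the loop that can be pumped.
Here |Q| = 3
Therefore the proof uses p = 3

3


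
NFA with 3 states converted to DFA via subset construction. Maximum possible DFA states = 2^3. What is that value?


NFA has 3 states
Subset construction: each DFA state = subset of NFA states
Maximum subsets = 2^3
2^3 = 8

8


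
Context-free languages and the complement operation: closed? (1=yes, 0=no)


CFL closure properties:
  Closed under: union, concatenation, Kleene star
  NOT closed under: intersection, complement
Operation 'complement' is in not-closed list -> No (not closed)

0


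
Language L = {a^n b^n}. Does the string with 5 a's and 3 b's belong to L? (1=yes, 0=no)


Language requires equal numbers of a's and b's
PDA pushes for each 'a', pops for each 'b'
Number of a's = 5
Number of b's = 3
5 != 3 -> Reject

0


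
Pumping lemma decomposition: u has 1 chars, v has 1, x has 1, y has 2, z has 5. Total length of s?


|s| = |u| + |v| + |x| + |y| + |z|
= 1 + 1 + 1 + 2 + 5
= 2 + 1 + 7
= 3 + 7
= 10

10


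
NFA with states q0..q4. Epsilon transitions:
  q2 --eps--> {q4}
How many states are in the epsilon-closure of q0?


Starting from q0
Initialize closure = {q0}
q0 has no outgoing epsilon transitions -> nothing to add
Final closure: {q0}
Size = 1

1


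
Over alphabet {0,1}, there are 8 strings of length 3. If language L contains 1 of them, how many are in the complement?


Alphabet: {0,1}
String length: 3
Total strings of length 3 = 2^3 = 8
Strings in L = 1
Complement = total - |L|
= 8 - 1
= 7

7


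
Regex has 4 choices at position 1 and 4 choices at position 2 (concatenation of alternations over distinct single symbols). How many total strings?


First group: 4 alternatives
Second group: 4 alternatives
Concatenation: each choice from group 1 pairs with each from group 2
Total = 4 x 4 = 16

16


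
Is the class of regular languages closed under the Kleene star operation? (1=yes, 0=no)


Regular languages are closed under:
- Union (DFA product construction)
- Intersection (DFA product construction)
- Complement (swap accept/reject states)
- Concatenation (NFA construction)
- Kleene star (NFA construction)
Kleene star is in this list
Therefore: closed

1


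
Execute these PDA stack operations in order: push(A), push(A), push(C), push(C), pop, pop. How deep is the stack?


Tracing stack operations:
  push(A) -> stack = [A], depth=1
  push(A) -> stack = [A,A], depth=2
  push(C) -> stack = [A,A,C], depth=3
  push(C) -> stack = [A,A,C,C], depth=4
  pop -> removed C, stack = [A,A,C], depth=3
  pop -> removed C, stack = [A,A], depth=2
Final depth = 2

2


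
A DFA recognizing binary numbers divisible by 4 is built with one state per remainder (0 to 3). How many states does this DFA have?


Divisibility by 4 is tracked via the remainder mod 4: 0, 1, ..., 3
The construction assigns one state to each remainder
Number of remainders = 4

4


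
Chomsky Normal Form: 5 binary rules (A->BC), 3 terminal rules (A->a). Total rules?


CNF allows two rule forms:
  A -> BC (binary): 5 rules
  A -> a (terminal): 3 rules
Total = 5 + 3 = 8

8


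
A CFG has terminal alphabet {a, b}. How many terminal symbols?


Terminal symbols: a, b
Counting each: a (#1), b (#2)
Total = 2

2


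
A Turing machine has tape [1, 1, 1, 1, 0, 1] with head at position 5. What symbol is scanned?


Tape: [1, 1, 1, 1, 0, 1]
Positions: 0 1 2 3 4 5
Values:    1 1 1 1 0 1
Head at position 5
tape[5] = 1

1


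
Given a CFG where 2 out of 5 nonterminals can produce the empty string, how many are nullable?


Nonterminals: {S, A, B, C, D}
A nonterminal is nullable if it can derive epsilon
Counting nullable nonterminals: 2
Total nullable = 2

2


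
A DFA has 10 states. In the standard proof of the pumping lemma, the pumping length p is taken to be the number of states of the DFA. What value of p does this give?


Pumping lemma for regular languages (standard proof):
Take p = |Q|, the number of DFA states.
Any string of length >= |Q| passes through |Q|+1 states while reading its first |Q| symbols,
so by pigeonhole some state repeats, giving the loop that can be pumped.
Here |Q| = 10
Therefore the proof uses p = 10

10


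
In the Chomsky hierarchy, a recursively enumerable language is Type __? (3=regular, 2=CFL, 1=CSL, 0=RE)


Chomsky hierarchy levels:
  Type 3: Regular (DFA/NFA/regex)
  Type 2: Context-free (PDA)
  Type 1: Context-sensitive
  Type 0: Recursively enumerable (TM)
'recursively enumerable' corresponds to Type 0

0


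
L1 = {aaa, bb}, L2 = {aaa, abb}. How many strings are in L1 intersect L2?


L1 = {aaa, bb}
L2 = {aaa, abb}
Checking each string in L1 against L2:
  'aaa': in L2? Yes
  'bb': in L2? No
Intersection = {aaa}
|L1 ∩ L2| = 1

1


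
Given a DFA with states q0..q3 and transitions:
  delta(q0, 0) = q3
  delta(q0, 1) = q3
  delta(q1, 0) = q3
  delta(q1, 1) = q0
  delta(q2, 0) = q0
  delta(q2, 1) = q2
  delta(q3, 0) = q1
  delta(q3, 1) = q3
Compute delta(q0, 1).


Looking up transition function:
delta(q0, 1) in the table
Row: q0, Column: 1
Result: q3

q3


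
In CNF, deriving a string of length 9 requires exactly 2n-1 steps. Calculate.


Chomsky Normal Form derivation:
String length n = 9
Each step either:
  - Splits a nonterminal into two (n-1 such steps)
  - Converts a nonterminal to terminal (n such steps)
Total = (n-1) + n = 2n - 1
= 2(9) - 1
= 18 - 1
= 17

17


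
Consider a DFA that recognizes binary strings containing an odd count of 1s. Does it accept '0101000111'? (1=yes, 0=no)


DFA has 2 states: q_even (start, accept=no) and q_odd
Processing string '0101000111' character by character:
  Position 0: read '0', 1-count=0 -> q_even (no change)
  Position 1: read '1', 1-count=1 -> q_odd
  Position 2: read '0', 1-count=1 -> q_odd (no change)
  Position 3: read '1', 1-count=2 -> q_even
  Position 4: read '0', 1-count=2 -> q_even (no change)
  Position 5: read '0', 1-count=2 -> q_even (no change)
  Position 6: read '0', 1-count=2 -> q_even (no change)
  Position 7: read '1', 1-count=3 -> q_odd
  Position 8: read '1', 1-count=4 -> q_even
  Position 9: read '1', 1-count=5 -> q_odd
Final state: q_odd, total 1s = 5 (odd); the DFA requires an odd count -> accept

1


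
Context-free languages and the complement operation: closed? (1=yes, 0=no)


CFL closure properties:
  Closed under: union, concatenation, Kleene star
  NOT closed under: intersection, complement
Operation 'complement' is in not-closed list -> No (not closed)

0


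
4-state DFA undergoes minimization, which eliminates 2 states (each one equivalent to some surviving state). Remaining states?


Original DFA: 4 states
Redundant states removed: 2
Minimized states = original - removed
= 4 - 2
= 2

2


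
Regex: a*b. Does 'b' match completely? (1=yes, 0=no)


Pattern: a*b
String: 'b'
Pattern requires: zero or more 'a's followed by exactly one 'b'
Found 0 leading 'a's
Remaining: 'b'
Remaining is exactly 'b' -> match
Result: 1

1


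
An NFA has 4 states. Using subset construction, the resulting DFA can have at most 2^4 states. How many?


NFA has 4 states
Subset construction: each DFA state = subset of NFA states
Maximum subsets = 2^4
2^4 = 16

16


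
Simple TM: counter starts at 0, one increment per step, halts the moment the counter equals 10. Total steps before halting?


Counter starts at 0. Counting sequence:
  Step 1: counter = 1
  Step 2: counter = 2
  Step 3: counter = 3
  Step 4: counter = 4
  Step 5: counter = 5
  Step 6: counter = 6
  ...
  Step 10: counter = 10
Counter reached 10 -> halt
Total steps = 10

10


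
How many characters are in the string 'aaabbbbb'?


String: 'aaabbbbb'
Counting characters:
  'a' appears 3 time(s)
  'b' appears 5 time(s)
Total length = 3 + 5 = 8

8


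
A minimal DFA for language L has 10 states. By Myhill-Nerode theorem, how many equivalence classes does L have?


Myhill-Nerode theorem:
Number of equivalence classes = number of states in minimal DFA
Minimal DFA states = 10
Therefore equivalence classes = 10

10


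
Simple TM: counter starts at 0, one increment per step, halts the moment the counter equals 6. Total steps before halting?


Counter starts at 0. Counting sequence:
  Step 1: counter = 1
  Step 2: counter = 2
  Step 3: counter = 3
  Step 4: counter = 4
  Step 5: counter = 5
  Step 6: counter = 6
Counter reached 6 -> halt
Total steps = 6

6


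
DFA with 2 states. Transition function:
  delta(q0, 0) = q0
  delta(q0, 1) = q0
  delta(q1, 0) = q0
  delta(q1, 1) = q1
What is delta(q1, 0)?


Looking up transition function:
delta(q1, 0) in the table
Row: q1, Column: 0
Result: q0

q0


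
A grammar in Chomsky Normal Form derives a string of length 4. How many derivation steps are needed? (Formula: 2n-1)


Chomsky Normal Form derivation:
String length n = 4
Each step either:
  - Splits a nonterminal into two (n-1 such steps)
  - Converts a nonterminal to terminal (n such steps)
Total = (n-1) + n = 2n - 1
= 2(4) - 1
= 8 - 1
= 7

7


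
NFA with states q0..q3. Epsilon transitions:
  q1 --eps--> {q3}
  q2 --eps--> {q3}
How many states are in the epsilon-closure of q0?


Starting from q0
Initialize closure = {q0}
q0 has no outgoing epsilon transitions -> nothing to add
Final closure: {q0}
Size = 1

1


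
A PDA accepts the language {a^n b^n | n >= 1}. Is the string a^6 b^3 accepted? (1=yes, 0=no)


Language requires equal numbers of a's and b's
PDA pushes for each 'a', pops for each 'b'
Number of a's = 6
Number of b's = 3
6 != 3 -> Reject

0


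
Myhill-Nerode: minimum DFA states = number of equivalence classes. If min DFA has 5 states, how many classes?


Myhill-Nerode theorem:
Number of equivalence classes = number of states in minimal DFA
Minimal DFA states = 5
Therefore equivalence classes = 5

5


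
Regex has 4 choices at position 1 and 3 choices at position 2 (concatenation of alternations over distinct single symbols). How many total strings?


First group: 4 alternatives
Second group: 3 alternatives
Concatenation: each choice from group 1 pairs with each from group 2
Total = 4 x 3 = 12

12


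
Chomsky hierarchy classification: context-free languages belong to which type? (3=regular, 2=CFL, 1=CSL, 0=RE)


Chomsky hierarchy levels:
  Type 3: Regular (DFA/NFA/regex)
  Type 2: Context-free (PDA)
  Type 1: Context-sensitive
  Type 0: Recursively enumerable (TM)
'context-free' corresponds to Type 2

2


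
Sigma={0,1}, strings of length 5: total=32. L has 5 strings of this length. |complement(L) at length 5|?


Alphabet: {0,1}
String length: 5
Total strings of length 5 = 2^5 = 32
Strings in L = 5
Complement = total - |L|
= 32 - 5
= 27

27


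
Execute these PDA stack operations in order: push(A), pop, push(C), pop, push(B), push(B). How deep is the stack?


Tracing stack operations:
  push(A) -> stack = [A], depth=1
  pop -> removed A, stack = [], depth=0
  push(C) -> stack = [C], depth=1
  pop -> removed C, stack = [], depth=0
  push(B) -> stack = [B], depth=1
  push(B) -> stack = [B,B], depth=2
Final depth = 2

2


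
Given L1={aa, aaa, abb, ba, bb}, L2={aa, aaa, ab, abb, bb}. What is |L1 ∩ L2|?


L1 = {aa, aaa, abb, ba, bb}
L2 = {aa, aaa, ab, abb, bb}
Checking each string in L1 against L2:
  'aa': in L2? Yes
  'aaa': in L2? Yes
  'abb': in L2? Yes
  'ba': in L2? No
  'bb': in L2? Yes
Intersection = {aa, aaa, abb, bb}
|L1 ∩ L2| = 4

4


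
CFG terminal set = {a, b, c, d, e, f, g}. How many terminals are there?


Terminal symbols: a, b, c, d, e, f, g
Counting each: a (#1), b (#2), c (#3), d (#4), e (#5), f (#6), g (#7)
Total = 7

7


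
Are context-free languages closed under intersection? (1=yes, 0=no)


CFL closure properties:
  Closed under: union, concatenation, Kleene star
  NOT closed under: intersection, complement
Operation 'intersection' is in not-closed list -> No (not closed)

0


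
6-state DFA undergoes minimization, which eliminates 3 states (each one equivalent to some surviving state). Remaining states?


Original DFA: 6 states
Redundant states removed: 3
Minimized states = original - removed
= 6 - 3
= 3

3


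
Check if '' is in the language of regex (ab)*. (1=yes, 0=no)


Pattern: (ab)*
String: ''
Pattern requires: zero or more repetitions of 'ab'
Pairs: []
All pairs are 'ab'? Yes
Result: 1

1


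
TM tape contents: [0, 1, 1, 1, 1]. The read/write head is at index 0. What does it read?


Tape: [0, 1, 1, 1, 1]
Positions: 0 1 2 3 4
Values:    0 1 1 1 1
Head at position 0
tape[0] = 0

0


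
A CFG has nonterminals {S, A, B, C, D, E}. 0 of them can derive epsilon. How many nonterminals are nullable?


Nonterminals: {S, A, B, C, D, E}
A nonterminal is nullable if it can derive epsilon
Counting nullable nonterminals: 0
Total nullable = 0

0


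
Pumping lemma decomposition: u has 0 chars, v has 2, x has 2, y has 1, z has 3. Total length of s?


|s| = |u| + |v| + |x| + |y| + |z|
= 0 + 2 + 2 + 1 + 3
= 2 + 2 + 4
= 4 + 4
= 8

8


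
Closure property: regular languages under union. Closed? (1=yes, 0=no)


Regular languages are closed under:
- Union (DFA product construction)
- Intersection (DFA product construction)
- Complement (swap accept/reject states)
- Concatenation (NFA construction)
- Kleene star (NFA construction)
union is in this list
Therefore: closed

1


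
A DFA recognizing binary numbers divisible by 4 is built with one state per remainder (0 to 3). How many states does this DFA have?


Divisibility by 4 is tracked via the remainder mod 4: 0, 1, ..., 3
The construction assigns one state to each remainder
Number of remainders = 4

4


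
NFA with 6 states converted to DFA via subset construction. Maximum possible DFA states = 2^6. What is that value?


NFA has 6 states
Subset construction: each DFA state = subset of NFA states
Maximum subsets = 2^6
2^6 = 64

64


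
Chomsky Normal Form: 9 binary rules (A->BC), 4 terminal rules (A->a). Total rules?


CNF allows two rule forms:
  A -> BC (binary): 9 rules
  A -> a (terminal): 4 rules
Total = 9 + 4 = 13

13


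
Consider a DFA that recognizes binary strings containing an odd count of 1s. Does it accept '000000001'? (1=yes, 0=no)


DFA has 2 states: q_even (start, accept=no) and q_odd
Processing string '000000001' character by character:
  Position 0: read '0', 1-count=0 -> q_even (no change)
  Position 1: read '0', 1-count=0 -> q_even (no change)
  Position 2: read '0', 1-count=0 -> q_even (no change)
  Position 3: read '0', 1-count=0 -> q_even (no change)
  Position 4: read '0', 1-count=0 -> q_even (no change)
  Position 5: read '0', 1-count=0 -> q_even (no change)
  Position 6: read '0', 1-count=0 -> q_even (no change)
  Position 7: read '0', 1-count=0 -> q_even (no change)
  Position 8: read '1', 1-count=1 -> q_odd
Final state: q_odd, total 1s = 1 (odd); the DFA requires an odd count -> accept

1


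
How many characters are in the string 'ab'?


String: 'ab'
Counting characters:
  'a' appears 1 time(s)
  'b' appears 1 time(s)
Total length = 1 + 1 = 2

2


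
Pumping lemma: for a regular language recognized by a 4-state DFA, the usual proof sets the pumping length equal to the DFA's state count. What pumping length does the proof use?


Pumping lemma for regular languages (standard proof):
Take p = |Q|, the number of DFA states.
Any string of length >= |Q| passes through |Q|+1 states while reading its first |Q| symbols,
so by pigeonhole some state repeats, giving the loop that can be pumped.
Here |Q| = 4
Therefore the proof uses p = 4

4


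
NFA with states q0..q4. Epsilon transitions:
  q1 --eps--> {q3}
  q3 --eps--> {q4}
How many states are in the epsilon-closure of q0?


Starting from q0
Initialize closure = {q0}
q0 has no outgoing epsilon transitions -> nothing to add
Final closure: {q0}
Size = 1

1


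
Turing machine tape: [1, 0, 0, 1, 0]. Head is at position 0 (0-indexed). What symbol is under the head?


Tape: [1, 0, 0, 1, 0]
Positions: 0 1 2 3 4
Values:    1 0 0 1 0
Head at position 0
tape[0] = 1

1


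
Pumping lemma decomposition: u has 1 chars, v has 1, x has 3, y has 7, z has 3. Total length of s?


|s| = |u| + |v| + |x| + |y| + |z|
= 1 + 1 + 3 + 7 + 3
= 2 + 3 + 10
= 5 + 10
= 15

15


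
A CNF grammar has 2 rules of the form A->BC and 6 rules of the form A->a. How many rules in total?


CNF allows two rule forms:
  A -> BC (binary): 2 rules
  A -> a (terminal): 6 rules
Total = 2 + 6 = 8

8


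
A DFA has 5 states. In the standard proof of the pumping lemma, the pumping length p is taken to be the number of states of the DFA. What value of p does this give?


Pumping lemma for regular languages (standard proof):
Take p = |Q|, the number of DFA states.
Any string of length >= |Q| passes through |Q|+1 states while reading its first |Q| symbols,
so by pigeonhole some state repeats, giving the loop that can be pumped.
Here |Q| = 5
Therefore the proof uses p = 5

5


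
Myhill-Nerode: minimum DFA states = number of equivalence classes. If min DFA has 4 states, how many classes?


Myhill-Nerode theorem:
Number of equivalence classes = number of states in minimal DFA
Minimal DFA states = 4
Therefore equivalence classes = 4

4


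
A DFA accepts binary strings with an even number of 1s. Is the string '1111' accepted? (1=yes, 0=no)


DFA has 2 states: q_even (start, accept=yes) and q_odd
Processing string '1111' character by character:
  Position 0: read '1', 1-count=1 -> q_odd
  Position 1: read '1', 1-count=2 -> q_even
  Position 2: read '1', 1-count=3 -> q_odd
  Position 3: read '1', 1-count=4 -> q_even
Final state: q_even, total 1s = 4 (even); the DFA requires an even count -> accept

1


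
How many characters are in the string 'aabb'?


String: 'aabb'
Counting characters:
  'a' appears 2 time(s)
  'b' appears 2 time(s)
Total length = 2 + 2 = 4

4


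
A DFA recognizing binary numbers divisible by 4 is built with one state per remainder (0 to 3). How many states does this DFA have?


Divisibility by 4 is tracked via the remainder mod 4: 0, 1, ..., 3
The construction assigns one state to each remainder
Number of remainders = 4

4


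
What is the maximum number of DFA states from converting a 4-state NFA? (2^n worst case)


NFA has 4 states
Subset construction: each DFA state = subset of NFA states
Maximum subsets = 2^4
2^4 = 16

16


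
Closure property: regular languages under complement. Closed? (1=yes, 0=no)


Regular languages are closed under:
- Union (DFA product construction)
- Intersection (DFA product construction)
- Complement (swap accept/reject states)
- Concatenation (NFA construction)
- Kleene star (NFA construction)
complement is in this list
Therefore: closed

1


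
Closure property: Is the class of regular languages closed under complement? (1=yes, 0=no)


Regular languages are closed under all standard operations:
- Union: Yes (product construction)
- Intersection: Yes (product construction)
- Complement: Yes (swap accept/reject)
- Concatenation: Yes (NFA construction)
Operation: complement -> Closed

1


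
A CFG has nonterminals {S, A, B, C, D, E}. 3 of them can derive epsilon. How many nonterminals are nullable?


Nonterminals: {S, A, B, C, D, E}
A nonterminal is nullable if it can derive epsilon
Counting nullable nonterminals: 3
Total nullable = 3

3


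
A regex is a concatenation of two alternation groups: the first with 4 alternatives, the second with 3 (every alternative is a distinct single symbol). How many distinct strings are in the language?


First group: 4 alternatives
Second group: 3 alternatives
Concatenation: each choice from group 1 pairs with each from group 2
Total = 4 x 3 = 12

12


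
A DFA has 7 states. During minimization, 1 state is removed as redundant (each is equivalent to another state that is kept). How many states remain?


Original DFA: 7 states
Redundant states removed: 1
Minimized states = original - removed
= 7 - 1
= 6

6


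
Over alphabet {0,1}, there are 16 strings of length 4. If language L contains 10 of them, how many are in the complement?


Alphabet: {0,1}
String length: 4
Total strings of length 4 = 2^4 = 16
Strings in L = 10
Complement = total - |L|
= 16 - 10
= 6

6


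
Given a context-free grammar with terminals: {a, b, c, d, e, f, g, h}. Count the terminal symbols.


Terminal symbols: a, b, c, d, e, f, g, h
Counting each: a (#1), b (#2), c (#3), d (#4), e (#5), f (#6), g (#7), h (#8)
Total = 8

8


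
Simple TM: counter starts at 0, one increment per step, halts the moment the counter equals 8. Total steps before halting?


Counter starts at 0. Counting sequence:
  Step 1: counter = 1
  Step 2: counter = 2
  Step 3: counter = 3
  Step 4: counter = 4
  Step 5: counter = 5
  Step 6: counter = 6
  Step 7: counter = 7
  Step 8: counter = 8
Counter reached 8 -> halt
Total steps = 8

8


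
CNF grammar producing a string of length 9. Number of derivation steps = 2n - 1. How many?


Chomsky Normal Form derivation:
String length n = 9
Each step either:
  - Splits a nonterminal into two (n-1 such steps)
  - Converts a nonterminal to terminal (n such steps)
Total = (n-1) + n = 2n - 1
= 2(9) - 1
= 18 - 1
= 17

17


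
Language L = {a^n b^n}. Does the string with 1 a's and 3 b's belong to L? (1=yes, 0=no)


Language requires equal numbers of a's and b's
PDA pushes for each 'a', pops for each 'b'
Number of a's = 1
Number of b's = 3
1 != 3 -> Reject

0


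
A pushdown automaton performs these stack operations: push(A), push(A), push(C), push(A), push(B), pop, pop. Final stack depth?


Tracing stack operations:
  push(A) -> stack = [A], depth=1
  push(A) -> stack = [A,A], depth=2
  push(C) -> stack = [A,A,C], depth=3
  push(A) -> stack = [A,A,C,A], depth=4
  push(B) -> stack = [A,A,C,A,B], depth=5
  pop -> removed B, stack = [A,A,C,A], depth=4
  pop -> removed A, stack = [A,A,C], depth=3
Final depth = 3

3


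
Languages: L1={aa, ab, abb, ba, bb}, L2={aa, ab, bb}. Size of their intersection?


L1 = {aa, ab, abb, ba, bb}
L2 = {aa, ab, bb}
Checking each string in L1 against L2:
  'aa': in L2? Yes
  'ab': in L2? Yes
  'abb': in L2? No
  'ba': in L2? No
  'bb': in L2? Yes
Intersection = {aa, ab, bb}
|L1 ∩ L2| = 3

3


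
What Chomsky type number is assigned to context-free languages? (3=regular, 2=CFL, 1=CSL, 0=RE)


Chomsky hierarchy levels:
  Type 3: Regular (DFA/NFA/regex)
  Type 2: Context-free (PDA)
  Type 1: Context-sensitive
  Type 0: Recursively enumerable (TM)
'context-free' corresponds to Type 2

2


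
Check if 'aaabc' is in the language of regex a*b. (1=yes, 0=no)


Pattern: a*b
String: 'aaabc'
Pattern requires: zero or more 'a's followed by exactly one 'b'
Found 3 leading 'a's
Remaining: 'bc'
Remaining is not 'b' -> no match
Result: 0

0


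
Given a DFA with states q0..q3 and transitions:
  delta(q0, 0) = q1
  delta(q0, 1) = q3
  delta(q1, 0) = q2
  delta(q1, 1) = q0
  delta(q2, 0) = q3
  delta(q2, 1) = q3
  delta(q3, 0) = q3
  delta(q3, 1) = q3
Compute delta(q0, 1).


Looking up transition function:
delta(q0, 1) in the table
Row: q0, Column: 1
Result: q3

q3


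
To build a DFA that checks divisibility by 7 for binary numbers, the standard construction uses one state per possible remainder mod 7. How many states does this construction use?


Divisibility by 7 is tracked via the remainder mod 7: 0, 1, ..., 6
The construction assigns one state to each remainder
Number of remainders = 7

7


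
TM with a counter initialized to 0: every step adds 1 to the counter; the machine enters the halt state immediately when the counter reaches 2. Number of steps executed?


Counter starts at 0. Counting sequence:
  Step 1: counter = 1
  Step 2: counter = 2
Counter reached 2 -> halt
Total steps = 2

2


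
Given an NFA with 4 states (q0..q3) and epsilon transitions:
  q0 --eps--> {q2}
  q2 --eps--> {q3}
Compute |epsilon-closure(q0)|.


Starting from q0
Initialize closure = {q0}
Follow epsilon from q0 -> add q2
Follow epsilon from q2 -> add q3
Final closure: {q0, q2, q3}
Size = 3

3


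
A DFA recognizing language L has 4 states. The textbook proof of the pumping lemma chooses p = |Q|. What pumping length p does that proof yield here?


Pumping lemma for regular languages (standard proof):
Take p = |Q|, the number of DFA states.
Any string of length >= |Q| passes through |Q|+1 states while reading its first |Q| symbols,
so by pigeonhole some state repeats, giving the loop that can be pumped.
Here |Q| = 4
Therefore the proof uses p = 4

4


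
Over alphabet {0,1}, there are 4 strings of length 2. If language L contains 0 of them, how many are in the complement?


Alphabet: {0,1}
String length: 2
Total strings of length 2 = 2^2 = 4
Strings in L = 0
Complement = total - |L|
= 4 - 0
= 4

4


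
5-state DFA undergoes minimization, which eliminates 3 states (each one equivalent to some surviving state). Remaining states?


Original DFA: 5 states
Redundant states removed: 3
Minimized states = original - removed
= 5 - 3
= 2

2


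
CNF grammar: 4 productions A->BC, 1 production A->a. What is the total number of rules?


CNF allows two rule forms:
  A -> BC (binary): 4 rules
  A -> a (terminal): 1 rule
Total = 4 + 1 = 5

5


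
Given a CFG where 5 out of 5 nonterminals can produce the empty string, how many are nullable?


Nonterminals: {S, A, B, C, D}
A nonterminal is nullable if it can derive epsilon
Counting nullable nonterminals: 5
Total nullable = 5

5


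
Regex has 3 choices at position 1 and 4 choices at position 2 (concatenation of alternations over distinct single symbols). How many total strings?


First group: 3 alternatives
Second group: 4 alternatives
Concatenation: each choice from group 1 pairs with each from group 2
Total = 3 x 4 = 12

12


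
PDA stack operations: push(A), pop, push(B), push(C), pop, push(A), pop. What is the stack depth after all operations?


Tracing stack operations:
  push(A) -> stack = [A], depth=1
  pop -> removed A, stack = [], depth=0
  push(B) -> stack = [B], depth=1
  push(C) -> stack = [B,C], depth=2
  pop -> removed C, stack = [B], depth=1
  push(A) -> stack = [B,A], depth=2
  pop -> removed A, stack = [B], depth=1
Final depth = 1

1


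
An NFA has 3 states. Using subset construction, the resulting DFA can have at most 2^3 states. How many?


NFA has 3 states
Subset construction: each DFA state = subset of NFA states
Maximum subsets = 2^3
2^3 = 8

8


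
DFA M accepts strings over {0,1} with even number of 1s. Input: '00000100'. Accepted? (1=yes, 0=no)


DFA has 2 states: q_even (start, accept=yes) and q_odd
Processing string '00000100' character by character:
  Position 0: read '0', 1-count=0 -> q_even (no change)
  Position 1: read '0', 1-count=0 -> q_even (no change)
  Position 2: read '0', 1-count=0 -> q_even (no change)
  Position 3: read '0', 1-count=0 -> q_even (no change)
  Position 4: read '0', 1-count=0 -> q_even (no change)
  Position 5: read '1', 1-count=1 -> q_odd
  Position 6: read '0', 1-count=1 -> q_odd (no change)
  Position 7: read '0', 1-count=1 -> q_odd (no change)
Final state: q_odd, total 1s = 1 (odd); the DFA requires an even count -> reject

0


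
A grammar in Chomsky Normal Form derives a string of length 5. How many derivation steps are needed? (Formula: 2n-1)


Chomsky Normal Form derivation:
String length n = 5
Each step either:
  - Splits a nonterminal into two (n-1 such steps)
  - Converts a nonterminal to terminal (n such steps)
Total = (n-1) + n = 2n - 1
= 2(5) - 1
= 10 - 1
= 9

9


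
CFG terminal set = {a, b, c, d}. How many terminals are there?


Terminal symbols: a, b, c, d
Counting each: a (#1), b (#2), c (#3), d (#4)
Total = 4

4


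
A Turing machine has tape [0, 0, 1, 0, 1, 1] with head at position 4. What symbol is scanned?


Tape: [0, 0, 1, 0, 1, 1]
Positions: 0 1 2 3 4 5
Values:    0 0 1 0 1 1
Head at position 4
tape[4] = 1

1


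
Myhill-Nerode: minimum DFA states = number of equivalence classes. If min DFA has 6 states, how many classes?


Myhill-Nerode theorem:
Number of equivalence classes = number of states in minimal DFA
Minimal DFA states = 6
Therefore equivalence classes = 6

6


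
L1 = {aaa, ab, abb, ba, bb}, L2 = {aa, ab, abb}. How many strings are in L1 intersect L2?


L1 = {aaa, ab, abb, ba, bb}
L2 = {aa, ab, abb}
Checking each string in L1 against L2:
  'aaa': in L2? No
  'ab': in L2? Yes
  'abb': in L2? Yes
  'ba': in L2? No
  'bb': in L2? No
Intersection = {ab, abb}
|L1 ∩ L2| = 2

2


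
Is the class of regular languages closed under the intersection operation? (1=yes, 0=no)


Regular languages are closed under:
- Union (DFA product construction)
- Intersection (DFA product construction)
- Complement (swap accept/reject states)
- Concatenation (NFA construction)
- Kleene star (NFA construction)
intersection is in this list
Therefore: closed

1


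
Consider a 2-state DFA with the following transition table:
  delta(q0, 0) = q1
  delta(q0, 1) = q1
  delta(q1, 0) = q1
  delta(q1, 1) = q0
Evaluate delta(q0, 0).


Looking up transition function:
delta(q0, 0) in the table
Row: q0, Column: 0
Result: q1

q1


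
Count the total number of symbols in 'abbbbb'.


String: 'abbbbb'
Counting characters:
  'a' appears 1 time(s)
  'b' appears 5 time(s)
Total length = 1 + 5 = 6

6


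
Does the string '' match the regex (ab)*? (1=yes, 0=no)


Pattern: (ab)*
String: ''
Pattern requires: zero or more repetitions of 'ab'
Pairs: []
All pairs are 'ab'? Yes
Result: 1

1


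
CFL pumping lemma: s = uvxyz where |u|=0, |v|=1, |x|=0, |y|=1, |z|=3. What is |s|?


|s| = |u| + |v| + |x| + |y| + |z|
= 0 + 1 + 0 + 1 + 3
= 1 + 0 + 4
= 1 + 4
= 5

5


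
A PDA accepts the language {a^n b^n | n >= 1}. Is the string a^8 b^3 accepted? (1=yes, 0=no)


Language requires equal numbers of a's and b's
PDA pushes for each 'a', pops for each 'b'
Number of a's = 8
Number of b's = 3
8 != 3 -> Reject

0


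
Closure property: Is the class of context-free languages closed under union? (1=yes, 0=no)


CFL closure properties:
  Closed under: union, concatenation, Kleene star
  NOT closed under: intersection, complement
Operation 'union' is in closed list -> Yes (closed)

1


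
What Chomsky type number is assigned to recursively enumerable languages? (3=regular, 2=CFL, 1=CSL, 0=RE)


Chomsky hierarchy levels:
  Type 3: Regular (DFA/NFA/regex)
  Type 2: Context-free (PDA)
  Type 1: Context-sensitive
  Type 0: Recursively enumerable (TM)
'recursively enumerable' corresponds to Type 0

0


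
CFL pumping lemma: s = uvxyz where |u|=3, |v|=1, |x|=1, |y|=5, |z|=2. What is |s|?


|s| = |u| + |v| + |x| + |y| + |z|
= 3 + 1 + 1 + 5 + 2
= 4 + 1 + 7
= 5 + 7
= 12

12


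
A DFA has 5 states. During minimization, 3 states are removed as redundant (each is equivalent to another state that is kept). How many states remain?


Original DFA: 5 states
Redundant states removed: 3
Minimized states = original - removed
= 5 - 3
= 2

2


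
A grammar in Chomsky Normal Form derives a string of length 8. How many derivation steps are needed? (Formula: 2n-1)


Chomsky Normal Form derivation:
String length n = 8
Each step either:
  - Splits a nonterminal into two (n-1 such steps)
  - Converts a nonterminal to terminal (n such steps)
Total = (n-1) + n = 2n - 1
= 2(8) - 1
= 16 - 1
= 15

15


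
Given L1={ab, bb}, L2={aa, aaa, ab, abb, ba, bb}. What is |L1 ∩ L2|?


L1 = {ab, bb}
L2 = {aa, aaa, ab, abb, ba, bb}
Checking each string in L1 against L2:
  'ab': in L2? Yes
  'bb': in L2? Yes
Intersection = {ab, bb}
|L1 ∩ L2| = 2

2


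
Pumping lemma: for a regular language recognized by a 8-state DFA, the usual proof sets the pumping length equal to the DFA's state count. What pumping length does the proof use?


Pumping lemma for regular languages (standard proof):
Take p = |Q|, the number of DFA states.
Any string of length >= |Q| passes through |Q|+1 states while reading its first |Q| symbols,
so by pigeonhole some state repeats, giving the loop that can be pumped.
Here |Q| = 8
Therefore the proof uses p = 8

8


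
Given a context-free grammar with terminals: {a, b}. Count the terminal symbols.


Terminal symbols: a, b
Counting each: a (#1), b (#2)
Total = 2

2


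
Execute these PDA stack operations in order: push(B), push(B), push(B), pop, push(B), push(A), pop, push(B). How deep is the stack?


Tracing stack operations:
  push(B) -> stack = [B], depth=1
  push(B) -> stack = [B,B], depth=2
  push(B) -> stack = [B,B,B], depth=3
  pop -> removed B, stack = [B,B], depth=2
  push(B) -> stack = [B,B,B], depth=3
  push(A) -> stack = [B,B,B,A], depth=4
  pop -> removed A, stack = [B,B,B], depth=3
  push(B) -> stack = [B,B,B,B], depth=4
Final depth = 4

4


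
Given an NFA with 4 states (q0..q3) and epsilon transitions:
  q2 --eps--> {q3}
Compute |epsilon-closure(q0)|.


Starting from q0
Initialize closure = {q0}
q0 has no outgoing epsilon transitions -> nothing to add
Final closure: {q0}
Size = 1

1


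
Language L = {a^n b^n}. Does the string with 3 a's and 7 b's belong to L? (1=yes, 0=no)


Language requires equal numbers of a's and b's
PDA pushes for each 'a', pops for each 'b'
Number of a's = 3
Number of b's = 7
3 != 7 -> Reject

0


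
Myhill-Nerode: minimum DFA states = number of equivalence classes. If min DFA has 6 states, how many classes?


Myhill-Nerode theorem:
Number of equivalence classes = number of states in minimal DFA
Minimal DFA states = 6
Therefore equivalence classes = 6

6


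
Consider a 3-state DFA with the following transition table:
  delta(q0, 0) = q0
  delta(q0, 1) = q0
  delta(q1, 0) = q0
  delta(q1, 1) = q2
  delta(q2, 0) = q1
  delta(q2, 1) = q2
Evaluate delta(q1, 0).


Looking up transition function:
delta(q1, 0) in the table
Row: q1, Column: 0
Result: q0

q0


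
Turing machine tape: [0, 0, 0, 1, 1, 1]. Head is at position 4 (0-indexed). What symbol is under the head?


Tape: [0, 0, 0, 1, 1, 1]
Positions: 0 1 2 3 4 5
Values:    0 0 0 1 1 1
Head at position 4
tape[4] = 1

1


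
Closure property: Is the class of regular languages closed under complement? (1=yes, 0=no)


Regular languages are closed under all standard operations:
- Union: Yes (product construction)
- Intersection: Yes (product construction)
- Complement: Yes (swap accept/reject)
- Concatenation: Yes (NFA construction)
Operation: complement -> Closed

1


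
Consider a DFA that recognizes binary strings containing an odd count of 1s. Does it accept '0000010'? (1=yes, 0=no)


DFA has 2 states: q_even (start, accept=no) and q_odd
Processing string '0000010' character by character:
  Position 0: read '0', 1-count=0 -> q_even (no change)
  Position 1: read '0', 1-count=0 -> q_even (no change)
  Position 2: read '0', 1-count=0 -> q_even (no change)
  Position 3: read '0', 1-count=0 -> q_even (no change)
  Position 4: read '0', 1-count=0 -> q_even (no change)
  Position 5: read '1', 1-count=1 -> q_odd
  Position 6: read '0', 1-count=1 -> q_odd (no change)
Final state: q_odd, total 1s = 1 (odd); the DFA requires an odd count -> accept

1


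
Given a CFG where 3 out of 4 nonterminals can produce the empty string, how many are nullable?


Nonterminals: {S, A, B, C}
A nonterminal is nullable if it can derive epsilon
Counting nullable nonterminals: 3
Total nullable = 3

3


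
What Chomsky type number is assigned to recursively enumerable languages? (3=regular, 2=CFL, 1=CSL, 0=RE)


Chomsky hierarchy levels:
  Type 3: Regular (DFA/NFA/regex)
  Type 2: Context-free (PDA)
  Type 1: Context-sensitive
  Type 0: Recursively enumerable (TM)
'recursively enumerable' corresponds to Type 0

0


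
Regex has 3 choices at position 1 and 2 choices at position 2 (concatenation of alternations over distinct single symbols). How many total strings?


First group: 3 alternatives
Second group: 2 alternatives
Concatenation: each choice from group 1 pairs with each from group 2
Total = 3 x 2 = 6

6


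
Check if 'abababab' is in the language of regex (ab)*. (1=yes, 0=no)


Pattern: (ab)*
String: 'abababab'
Pattern requires: zero or more repetitions of 'ab'
Pairs: ['ab', 'ab', 'ab', 'ab']
All pairs are 'ab'? Yes
Result: 1

1


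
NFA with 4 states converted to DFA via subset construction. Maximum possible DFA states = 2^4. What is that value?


NFA has 4 states
Subset construction: each DFA state = subset of NFA states
Maximum subsets = 2^4
2^4 = 16

16


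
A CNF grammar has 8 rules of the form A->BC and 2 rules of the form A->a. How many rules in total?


CNF allows two rule forms:
  A -> BC (binary): 8 rules
  A -> a (terminal): 2 rules
Total = 8 + 2 = 10

10
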